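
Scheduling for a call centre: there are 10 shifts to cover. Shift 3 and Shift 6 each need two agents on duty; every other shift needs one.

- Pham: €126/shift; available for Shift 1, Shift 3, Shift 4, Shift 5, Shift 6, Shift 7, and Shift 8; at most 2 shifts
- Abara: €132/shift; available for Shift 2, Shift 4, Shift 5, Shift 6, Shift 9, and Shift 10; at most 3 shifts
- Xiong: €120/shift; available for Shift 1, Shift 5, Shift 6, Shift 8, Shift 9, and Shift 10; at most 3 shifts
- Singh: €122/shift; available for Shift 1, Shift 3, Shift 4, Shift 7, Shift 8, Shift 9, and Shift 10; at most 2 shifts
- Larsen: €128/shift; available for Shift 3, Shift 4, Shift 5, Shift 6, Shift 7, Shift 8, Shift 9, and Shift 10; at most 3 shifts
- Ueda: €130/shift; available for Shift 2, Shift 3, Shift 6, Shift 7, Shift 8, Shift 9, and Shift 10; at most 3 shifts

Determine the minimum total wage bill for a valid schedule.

€1500

Picking the cheapest available agent for each shift independently would cost €1468, but that ignores the shift limits.
An optimal schedule: Shift 1→Xiong, Shift 2→Ueda, Shift 3→Pham+Larsen, Shift 4→Singh, Shift 5→Xiong, Shift 6→Pham+Ueda, Shift 7→Singh, Shift 8→Xiong, Shift 9→Larsen, Shift 10→Larsen.
Total: 120 + 130 + 126 + 128 + 122 + 120 + 126 + 130 + 122 + 120 + 128 + 128 = €1500.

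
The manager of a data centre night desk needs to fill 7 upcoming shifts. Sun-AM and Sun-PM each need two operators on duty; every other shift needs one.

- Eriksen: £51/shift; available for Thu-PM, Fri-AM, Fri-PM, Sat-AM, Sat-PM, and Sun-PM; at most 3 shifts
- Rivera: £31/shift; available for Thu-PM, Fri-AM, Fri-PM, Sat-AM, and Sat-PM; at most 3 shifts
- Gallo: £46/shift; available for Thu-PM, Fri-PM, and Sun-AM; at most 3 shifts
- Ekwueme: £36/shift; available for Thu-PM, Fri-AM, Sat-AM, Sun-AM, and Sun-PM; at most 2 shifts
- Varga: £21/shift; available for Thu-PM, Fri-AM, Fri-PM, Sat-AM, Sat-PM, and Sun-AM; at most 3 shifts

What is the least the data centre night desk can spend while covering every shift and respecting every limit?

Sun-PM can only be covered by Eriksen and Ekwueme, so that assignment is forced.
Picking the cheapest available operator for each shift independently would cost £249, but that ignores the shift limits.
An optimal schedule: Thu-PM→Rivera, Fri-AM→Varga, Fri-PM→Rivera, Sat-AM→Rivera, Sat-PM→Varga, Sun-AM→Varga+Ekwueme, Sun-PM→Ekwueme+Eriksen.
Total: 31 + 21 + 31 + 31 + 21 + 21 + 36 + 36 + 51 = £279.

£279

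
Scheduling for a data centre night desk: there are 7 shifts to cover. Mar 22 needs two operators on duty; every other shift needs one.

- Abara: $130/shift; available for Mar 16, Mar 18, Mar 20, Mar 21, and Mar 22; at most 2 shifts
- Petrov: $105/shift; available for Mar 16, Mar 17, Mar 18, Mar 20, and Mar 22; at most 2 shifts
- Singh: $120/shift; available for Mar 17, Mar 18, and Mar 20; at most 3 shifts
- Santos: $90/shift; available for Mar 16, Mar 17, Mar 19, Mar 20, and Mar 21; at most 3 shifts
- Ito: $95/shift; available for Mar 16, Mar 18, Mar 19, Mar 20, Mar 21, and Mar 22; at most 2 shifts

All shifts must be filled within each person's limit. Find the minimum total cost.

Picking the cheapest available operator for each shift independently would cost $745, but that ignores the shift limits.
An optimal schedule: Mar 16→Ito, Mar 17→Santos, Mar 18→Petrov, Mar 19→Santos, Mar 20→Singh, Mar 21→Santos, Mar 22→Ito+Petrov.
Total: 95 + 90 + 105 + 90 + 120 + 90 + 95 + 105 = $790.

$790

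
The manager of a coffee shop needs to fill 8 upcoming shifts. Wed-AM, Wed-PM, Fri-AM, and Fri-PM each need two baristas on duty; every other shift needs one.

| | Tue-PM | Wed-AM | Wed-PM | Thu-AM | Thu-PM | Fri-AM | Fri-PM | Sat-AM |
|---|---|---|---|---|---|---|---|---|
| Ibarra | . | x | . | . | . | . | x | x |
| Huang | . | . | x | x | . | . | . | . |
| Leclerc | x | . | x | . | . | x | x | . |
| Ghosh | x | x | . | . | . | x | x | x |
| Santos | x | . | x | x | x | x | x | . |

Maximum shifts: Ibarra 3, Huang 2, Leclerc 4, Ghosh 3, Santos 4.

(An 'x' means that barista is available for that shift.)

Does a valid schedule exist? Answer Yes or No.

Yes

Wed-AM can only be covered by Ibarra and Ghosh, so that assignment is forced.
Thu-PM can only be covered by Santos, so that assignment is forced.
One valid schedule: Tue-PM→Leclerc, Wed-AM→Ibarra+Ghosh, Wed-PM→Huang+Leclerc, Thu-AM→Huang, Thu-PM→Santos, Fri-AM→Leclerc+Ghosh, Fri-PM→Ibarra+Leclerc, Sat-AM→Ibarra.
Loads: Ibarra 3/3, Huang 2/2, Leclerc 4/4, Ghosh 2/3, Santos 1/4 — all within limits.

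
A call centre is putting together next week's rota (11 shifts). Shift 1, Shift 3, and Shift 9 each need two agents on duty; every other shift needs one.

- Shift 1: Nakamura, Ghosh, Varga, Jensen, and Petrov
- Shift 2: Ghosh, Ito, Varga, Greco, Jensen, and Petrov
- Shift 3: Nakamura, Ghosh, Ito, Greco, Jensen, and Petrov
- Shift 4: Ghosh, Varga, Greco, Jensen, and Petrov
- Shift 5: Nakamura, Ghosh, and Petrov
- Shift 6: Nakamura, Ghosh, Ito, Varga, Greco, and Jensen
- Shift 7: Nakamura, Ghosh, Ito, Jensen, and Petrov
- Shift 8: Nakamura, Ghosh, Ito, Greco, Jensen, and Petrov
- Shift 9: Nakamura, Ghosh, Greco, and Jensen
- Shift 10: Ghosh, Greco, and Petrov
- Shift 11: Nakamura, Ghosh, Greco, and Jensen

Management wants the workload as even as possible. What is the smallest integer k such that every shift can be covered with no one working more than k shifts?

With 7 agents and 14 worker-slots to fill, someone must work at least ⌈14/7⌉ = 2 shifts, so k ≥ 2.
k = 2 works: Shift 1→Varga+Petrov, Shift 2→Ito, Shift 3→Jensen+Petrov, Shift 4→Ghosh, Shift 5→Nakamura, Shift 6→Varga, Shift 7→Ito, Shift 8→Greco, Shift 9→Greco+Jensen, Shift 10→Ghosh, Shift 11→Nakamura.
Loads: Nakamura 2, Ghosh 2, Ito 2, Varga 2, Greco 2, Jensen 2, Petrov 2 — all ≤ 2.

2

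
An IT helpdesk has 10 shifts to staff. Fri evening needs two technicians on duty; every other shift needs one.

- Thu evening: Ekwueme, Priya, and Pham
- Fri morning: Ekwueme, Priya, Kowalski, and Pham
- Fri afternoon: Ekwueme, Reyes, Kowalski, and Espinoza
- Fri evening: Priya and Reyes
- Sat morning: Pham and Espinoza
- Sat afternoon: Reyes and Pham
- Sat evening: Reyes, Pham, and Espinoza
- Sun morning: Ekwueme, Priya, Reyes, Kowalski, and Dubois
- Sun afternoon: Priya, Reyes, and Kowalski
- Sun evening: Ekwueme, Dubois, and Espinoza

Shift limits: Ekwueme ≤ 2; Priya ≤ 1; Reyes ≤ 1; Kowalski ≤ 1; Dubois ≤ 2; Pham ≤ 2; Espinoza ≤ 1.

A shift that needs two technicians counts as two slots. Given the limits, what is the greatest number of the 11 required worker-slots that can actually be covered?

10

Total capacity across all technicians is 2+1+1+1+2+2+1 = 10, and 11 slots are needed, so at most 10 can be filled.
An assignment achieving 10: Thu evening→Ekwueme, Fri morning→Ekwueme, Fri evening→Priya+Reyes, Sat morning→Pham, Sat afternoon→Pham, Sat evening→Espinoza, Sun morning→Dubois, Sun afternoon→Kowalski, Sun evening→Dubois.
Loads: Ekwueme 2/2, Priya 1/1, Reyes 1/1, Kowalski 1/1, Dubois 2/2, Pham 2/2, Espinoza 1/1.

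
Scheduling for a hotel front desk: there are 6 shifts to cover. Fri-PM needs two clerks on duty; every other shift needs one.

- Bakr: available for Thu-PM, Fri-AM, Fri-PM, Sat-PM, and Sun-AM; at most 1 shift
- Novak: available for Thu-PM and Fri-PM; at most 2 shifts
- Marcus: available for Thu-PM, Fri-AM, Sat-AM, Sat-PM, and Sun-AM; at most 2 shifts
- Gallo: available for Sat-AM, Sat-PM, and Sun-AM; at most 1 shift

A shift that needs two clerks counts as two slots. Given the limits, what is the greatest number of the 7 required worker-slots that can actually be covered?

Total capacity across all clerks is 1+2+2+1 = 6, and 7 slots are needed, so at most 6 can be filled.
An assignment achieving 6: Thu-PM→Novak, Fri-AM→Bakr, Fri-PM→Novak, Sat-AM→Marcus, Sat-PM→Marcus, Sun-AM→Gallo.
Loads: Bakr 1/1, Novak 2/2, Marcus 2/2, Gallo 1/1.

6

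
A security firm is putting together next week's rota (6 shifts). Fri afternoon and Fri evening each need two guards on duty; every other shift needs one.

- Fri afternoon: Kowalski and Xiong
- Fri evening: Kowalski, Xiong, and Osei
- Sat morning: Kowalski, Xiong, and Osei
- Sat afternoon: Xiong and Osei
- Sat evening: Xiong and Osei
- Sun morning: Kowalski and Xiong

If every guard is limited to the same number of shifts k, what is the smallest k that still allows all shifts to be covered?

3

With 3 guards and 8 worker-slots to fill, someone must work at least ⌈8/3⌉ = 3 shifts, so k ≥ 3.
k = 3 works: Fri afternoon→Kowalski+Xiong, Fri evening→Kowalski+Osei, Sat morning→Osei, Sat afternoon→Xiong, Sat evening→Xiong, Sun morning→Kowalski.
Loads: Kowalski 3, Xiong 3, Osei 2 — all ≤ 3.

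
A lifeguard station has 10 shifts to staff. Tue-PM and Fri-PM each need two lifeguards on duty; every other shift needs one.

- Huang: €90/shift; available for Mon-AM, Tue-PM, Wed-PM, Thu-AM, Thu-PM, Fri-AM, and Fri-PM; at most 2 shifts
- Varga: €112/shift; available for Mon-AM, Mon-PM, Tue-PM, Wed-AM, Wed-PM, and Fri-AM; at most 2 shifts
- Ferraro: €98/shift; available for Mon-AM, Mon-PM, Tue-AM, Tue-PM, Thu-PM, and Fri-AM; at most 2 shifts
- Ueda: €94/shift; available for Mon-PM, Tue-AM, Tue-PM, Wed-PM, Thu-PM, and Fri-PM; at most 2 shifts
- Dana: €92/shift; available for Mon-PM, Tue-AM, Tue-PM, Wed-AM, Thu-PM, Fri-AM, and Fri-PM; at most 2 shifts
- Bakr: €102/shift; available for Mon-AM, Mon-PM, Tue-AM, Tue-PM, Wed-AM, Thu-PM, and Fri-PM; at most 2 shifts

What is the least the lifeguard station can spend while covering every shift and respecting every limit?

Thu-AM can only be covered by Huang, so that assignment is forced.
Picking the cheapest available lifeguard for each shift independently would cost €1090, but that ignores the shift limits.
An optimal schedule: Mon-AM→Varga, Mon-PM→Ueda, Tue-AM→Ferraro, Tue-PM→Dana+Bakr, Wed-AM→Varga, Wed-PM→Huang, Thu-AM→Huang, Thu-PM→Ueda, Fri-AM→Ferraro, Fri-PM→Dana+Bakr.
Total: 112 + 94 + 98 + 92 + 102 + 112 + 90 + 90 + 94 + 98 + 92 + 102 = €1176.

€1176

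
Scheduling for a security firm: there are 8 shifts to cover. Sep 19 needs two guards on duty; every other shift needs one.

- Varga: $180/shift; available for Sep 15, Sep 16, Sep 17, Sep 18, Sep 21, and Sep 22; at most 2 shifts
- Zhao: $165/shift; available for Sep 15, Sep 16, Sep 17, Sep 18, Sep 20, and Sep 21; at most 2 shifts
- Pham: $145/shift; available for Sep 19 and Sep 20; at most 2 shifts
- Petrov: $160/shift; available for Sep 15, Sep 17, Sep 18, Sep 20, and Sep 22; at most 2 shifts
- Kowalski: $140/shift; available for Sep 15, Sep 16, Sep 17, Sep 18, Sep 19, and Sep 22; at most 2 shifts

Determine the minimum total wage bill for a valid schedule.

$1400

Sep 19 can only be covered by Pham and Kowalski, so that assignment is forced.
Picking the cheapest available guard for each shift independently would cost $1295, but that ignores the shift limits.
An optimal schedule: Sep 15→Petrov, Sep 16→Kowalski, Sep 17→Zhao, Sep 18→Varga, Sep 19→Kowalski+Pham, Sep 20→Pham, Sep 21→Zhao, Sep 22→Petrov.
Total: 160 + 140 + 165 + 180 + 140 + 145 + 145 + 165 + 160 = $1400.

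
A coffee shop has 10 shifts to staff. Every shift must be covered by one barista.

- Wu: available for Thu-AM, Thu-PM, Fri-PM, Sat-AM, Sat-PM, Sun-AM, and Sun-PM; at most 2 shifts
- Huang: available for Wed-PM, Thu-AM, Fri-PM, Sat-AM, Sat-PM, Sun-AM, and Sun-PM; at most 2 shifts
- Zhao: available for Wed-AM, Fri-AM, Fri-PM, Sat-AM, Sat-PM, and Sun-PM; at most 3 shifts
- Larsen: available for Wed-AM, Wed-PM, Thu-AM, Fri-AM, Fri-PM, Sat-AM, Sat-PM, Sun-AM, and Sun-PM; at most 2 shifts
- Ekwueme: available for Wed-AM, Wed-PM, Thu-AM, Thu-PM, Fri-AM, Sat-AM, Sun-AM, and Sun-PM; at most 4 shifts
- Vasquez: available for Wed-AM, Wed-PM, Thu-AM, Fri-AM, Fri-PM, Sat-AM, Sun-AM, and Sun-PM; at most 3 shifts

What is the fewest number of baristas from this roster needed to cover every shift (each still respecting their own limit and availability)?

10 slots to fill and no one can take more than 4, so at least ⌈10/4⌉ = 3 baristas are needed.
Zhao, Ekwueme, and Vasquez alone can cover everything: Wed-AM→Zhao, Wed-PM→Ekwueme, Thu-AM→Ekwueme, Thu-PM→Ekwueme, Fri-AM→Vasquez, Fri-PM→Zhao, Sat-AM→Vasquez, Sat-PM→Zhao, Sun-AM→Ekwueme, Sun-PM→Vasquez.

3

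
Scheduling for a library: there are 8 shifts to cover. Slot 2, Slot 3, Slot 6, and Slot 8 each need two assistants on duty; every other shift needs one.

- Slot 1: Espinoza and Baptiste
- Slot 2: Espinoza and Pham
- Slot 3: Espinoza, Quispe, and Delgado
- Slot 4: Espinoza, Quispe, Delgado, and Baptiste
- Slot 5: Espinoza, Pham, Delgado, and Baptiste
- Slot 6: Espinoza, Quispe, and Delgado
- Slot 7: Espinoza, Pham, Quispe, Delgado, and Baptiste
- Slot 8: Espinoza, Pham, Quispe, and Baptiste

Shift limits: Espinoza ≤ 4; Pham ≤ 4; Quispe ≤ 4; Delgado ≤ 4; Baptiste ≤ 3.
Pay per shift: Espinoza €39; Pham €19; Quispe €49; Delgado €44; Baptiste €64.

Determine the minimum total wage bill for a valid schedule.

€413

Slot 2 can only be covered by Espinoza and Pham, so that assignment is forced.
Picking the cheapest available assistant for each shift independently would cost €398, but that ignores the shift limits.
An optimal schedule: Slot 1→Espinoza, Slot 2→Pham+Espinoza, Slot 3→Espinoza+Delgado, Slot 4→Delgado, Slot 5→Pham, Slot 6→Espinoza+Delgado, Slot 7→Pham, Slot 8→Pham+Quispe.
Total: 39 + 19 + 39 + 39 + 44 + 44 + 19 + 39 + 44 + 19 + 19 + 49 = €413.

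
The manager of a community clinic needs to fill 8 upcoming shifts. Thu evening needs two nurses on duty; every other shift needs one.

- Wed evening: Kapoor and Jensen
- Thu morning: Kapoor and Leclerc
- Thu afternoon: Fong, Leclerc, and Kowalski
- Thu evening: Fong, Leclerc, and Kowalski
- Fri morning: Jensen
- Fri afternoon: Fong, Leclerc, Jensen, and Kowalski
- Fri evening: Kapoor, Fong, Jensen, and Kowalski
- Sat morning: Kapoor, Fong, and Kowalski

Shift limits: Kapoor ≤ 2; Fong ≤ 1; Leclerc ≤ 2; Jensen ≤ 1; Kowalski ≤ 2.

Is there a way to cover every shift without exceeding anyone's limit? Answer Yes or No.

No

Total capacity is 2+1+2+1+2 = 8 but 9 worker-slots are needed — infeasible.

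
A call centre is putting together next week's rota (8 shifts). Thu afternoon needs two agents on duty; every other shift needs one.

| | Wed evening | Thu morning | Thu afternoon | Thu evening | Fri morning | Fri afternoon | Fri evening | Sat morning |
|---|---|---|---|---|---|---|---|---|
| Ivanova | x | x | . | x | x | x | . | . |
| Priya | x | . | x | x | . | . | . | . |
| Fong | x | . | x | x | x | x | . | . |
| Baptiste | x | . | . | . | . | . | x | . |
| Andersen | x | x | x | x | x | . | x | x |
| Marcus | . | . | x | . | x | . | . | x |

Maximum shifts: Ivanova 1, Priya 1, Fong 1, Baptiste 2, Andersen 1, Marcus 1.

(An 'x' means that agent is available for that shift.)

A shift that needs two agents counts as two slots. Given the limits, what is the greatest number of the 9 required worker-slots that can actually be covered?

7

Total capacity across all agents is 1+1+1+2+1+1 = 7, and 9 slots are needed, so at most 7 can be filled.
An assignment achieving 7: Wed evening→Baptiste, Thu morning→Ivanova, Thu afternoon→Priya+Marcus, Fri afternoon→Fong, Fri evening→Baptiste, Sat morning→Andersen.
Loads: Ivanova 1/1, Priya 1/1, Fong 1/1, Baptiste 2/2, Andersen 1/1, Marcus 1/1.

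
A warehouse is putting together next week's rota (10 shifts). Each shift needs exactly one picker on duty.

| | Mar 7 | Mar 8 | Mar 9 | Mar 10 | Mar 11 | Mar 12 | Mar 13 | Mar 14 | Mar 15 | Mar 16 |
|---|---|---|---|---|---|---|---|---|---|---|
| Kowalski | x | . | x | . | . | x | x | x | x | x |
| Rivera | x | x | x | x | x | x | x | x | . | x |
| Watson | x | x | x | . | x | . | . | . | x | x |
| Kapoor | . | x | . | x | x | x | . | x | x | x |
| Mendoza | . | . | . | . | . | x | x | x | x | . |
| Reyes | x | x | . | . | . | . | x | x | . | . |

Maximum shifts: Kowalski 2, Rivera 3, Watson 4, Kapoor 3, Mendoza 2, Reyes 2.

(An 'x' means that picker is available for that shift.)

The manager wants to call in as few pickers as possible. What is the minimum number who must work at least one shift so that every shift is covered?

10 slots to fill and no one can take more than 4, so at least ⌈10/4⌉ = 3 pickers are needed.
Rivera, Watson, and Kapoor alone can cover everything: Mar 7→Rivera, Mar 8→Watson, Mar 9→Rivera, Mar 10→Kapoor, Mar 11→Watson, Mar 12→Kapoor, Mar 13→Rivera, Mar 14→Kapoor, Mar 15→Watson, Mar 16→Watson.

3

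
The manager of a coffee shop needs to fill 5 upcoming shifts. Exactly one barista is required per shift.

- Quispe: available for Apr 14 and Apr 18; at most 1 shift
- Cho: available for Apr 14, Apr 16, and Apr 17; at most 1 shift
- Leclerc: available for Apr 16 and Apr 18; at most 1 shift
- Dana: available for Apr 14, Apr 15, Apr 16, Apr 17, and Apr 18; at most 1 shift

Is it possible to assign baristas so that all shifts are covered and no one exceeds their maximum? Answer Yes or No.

Shifts {Apr 14, Apr 15, Apr 16, Apr 17, Apr 18} need 5 worker-slots in total, but the baristas available for any of those shifts (Quispe, Cho, Leclerc, and Dana) can supply at most 4 among them. So no valid schedule exists.

No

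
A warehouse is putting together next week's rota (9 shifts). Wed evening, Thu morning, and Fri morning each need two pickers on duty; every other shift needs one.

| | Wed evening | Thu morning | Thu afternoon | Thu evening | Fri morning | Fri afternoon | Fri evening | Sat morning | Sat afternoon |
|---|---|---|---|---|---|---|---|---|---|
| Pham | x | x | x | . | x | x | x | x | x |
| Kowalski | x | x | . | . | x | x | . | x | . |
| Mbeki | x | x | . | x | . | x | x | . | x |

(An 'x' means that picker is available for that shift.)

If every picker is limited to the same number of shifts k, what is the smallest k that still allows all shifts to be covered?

With 3 pickers and 12 worker-slots to fill, someone must work at least ⌈12/3⌉ = 4 shifts, so k ≥ 4.
k = 4 works: Wed evening→Kowalski+Mbeki, Thu morning→Kowalski+Mbeki, Thu afternoon→Pham, Thu evening→Mbeki, Fri morning→Pham+Kowalski, Fri afternoon→Kowalski, Fri evening→Pham, Sat morning→Pham, Sat afternoon→Mbeki.
Loads: Pham 4, Kowalski 4, Mbeki 4 — all ≤ 4.

4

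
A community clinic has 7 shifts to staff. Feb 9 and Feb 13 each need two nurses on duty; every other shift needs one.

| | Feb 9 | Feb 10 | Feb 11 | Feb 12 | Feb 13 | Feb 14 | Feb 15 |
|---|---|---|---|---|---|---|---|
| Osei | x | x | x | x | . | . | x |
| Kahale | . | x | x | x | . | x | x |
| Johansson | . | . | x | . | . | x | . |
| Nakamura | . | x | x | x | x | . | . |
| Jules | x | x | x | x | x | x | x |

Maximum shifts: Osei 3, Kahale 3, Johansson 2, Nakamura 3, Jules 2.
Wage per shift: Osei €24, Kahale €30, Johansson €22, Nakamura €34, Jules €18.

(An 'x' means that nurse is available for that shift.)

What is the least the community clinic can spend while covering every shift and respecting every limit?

€216

Feb 9 can only be covered by Osei and Jules, so that assignment is forced.
Feb 13 can only be covered by Nakamura and Jules, so that assignment is forced.
Picking the cheapest available nurse for each shift independently would cost €184, but that ignores the shift limits.
An optimal schedule: Feb 9→Jules+Osei, Feb 10→Osei, Feb 11→Johansson, Feb 12→Kahale, Feb 13→Jules+Nakamura, Feb 14→Johansson, Feb 15→Osei.
Total: 18 + 24 + 24 + 22 + 30 + 18 + 34 + 22 + 24 = €216.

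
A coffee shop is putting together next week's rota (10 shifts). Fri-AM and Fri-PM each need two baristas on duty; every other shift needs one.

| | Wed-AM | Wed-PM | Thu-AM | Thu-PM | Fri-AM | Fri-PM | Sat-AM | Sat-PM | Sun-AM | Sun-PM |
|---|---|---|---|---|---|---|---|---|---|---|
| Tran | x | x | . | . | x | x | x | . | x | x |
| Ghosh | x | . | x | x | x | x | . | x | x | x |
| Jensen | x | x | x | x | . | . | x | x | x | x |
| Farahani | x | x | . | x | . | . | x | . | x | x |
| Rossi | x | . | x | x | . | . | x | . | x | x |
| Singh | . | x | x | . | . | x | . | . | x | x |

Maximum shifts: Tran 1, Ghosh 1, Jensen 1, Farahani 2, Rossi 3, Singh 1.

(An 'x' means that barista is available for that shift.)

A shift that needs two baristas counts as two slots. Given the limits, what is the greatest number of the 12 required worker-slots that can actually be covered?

Total capacity across all baristas is 1+1+1+2+3+1 = 9, and 12 slots are needed, so at most 9 can be filled.
An assignment achieving 9: Wed-AM→Rossi, Wed-PM→Farahani, Thu-AM→Rossi, Thu-PM→Farahani, Fri-AM→Tran+Ghosh, Fri-PM→Singh, Sat-AM→Rossi, Sat-PM→Jensen.
Loads: Tran 1/1, Ghosh 1/1, Jensen 1/1, Farahani 2/2, Rossi 3/3, Singh 1/1.

9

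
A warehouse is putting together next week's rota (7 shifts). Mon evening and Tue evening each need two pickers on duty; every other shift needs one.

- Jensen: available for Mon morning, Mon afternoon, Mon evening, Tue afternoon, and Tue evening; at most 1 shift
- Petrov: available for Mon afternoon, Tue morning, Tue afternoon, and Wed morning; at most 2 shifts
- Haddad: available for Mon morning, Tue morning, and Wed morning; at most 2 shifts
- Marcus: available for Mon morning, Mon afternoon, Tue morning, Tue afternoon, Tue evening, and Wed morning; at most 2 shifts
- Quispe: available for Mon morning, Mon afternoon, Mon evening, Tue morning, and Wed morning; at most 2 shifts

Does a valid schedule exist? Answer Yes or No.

No

Total capacity is 9 and 9 slots are needed, so capacity alone doesn't rule it out.
Shifts {Mon evening, Tue evening} need 4 worker-slots in total, but the pickers available for any of those shifts (Jensen, Marcus, and Quispe) can supply at most 3 among them. So no valid schedule exists.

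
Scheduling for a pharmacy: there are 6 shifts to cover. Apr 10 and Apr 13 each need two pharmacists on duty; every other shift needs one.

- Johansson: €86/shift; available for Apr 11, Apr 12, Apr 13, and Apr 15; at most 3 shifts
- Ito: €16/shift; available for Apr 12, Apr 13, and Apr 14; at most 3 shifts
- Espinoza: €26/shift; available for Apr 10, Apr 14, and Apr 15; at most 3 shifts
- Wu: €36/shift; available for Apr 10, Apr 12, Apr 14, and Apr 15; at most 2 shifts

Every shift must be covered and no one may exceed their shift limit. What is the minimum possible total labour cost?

Apr 10 can only be covered by Espinoza and Wu, so that assignment is forced.
Apr 11 can only be covered by Johansson, so that assignment is forced.
Apr 13 can only be covered by Johansson and Ito, so that assignment is forced.
Picking the cheapest available pharmacist for each shift independently would cost €308, and that bound is achievable.
An optimal schedule: Apr 10→Espinoza+Wu, Apr 11→Johansson, Apr 12→Ito, Apr 13→Ito+Johansson, Apr 14→Ito, Apr 15→Espinoza.
Total: 26 + 36 + 86 + 16 + 16 + 86 + 16 + 26 = €308.

€308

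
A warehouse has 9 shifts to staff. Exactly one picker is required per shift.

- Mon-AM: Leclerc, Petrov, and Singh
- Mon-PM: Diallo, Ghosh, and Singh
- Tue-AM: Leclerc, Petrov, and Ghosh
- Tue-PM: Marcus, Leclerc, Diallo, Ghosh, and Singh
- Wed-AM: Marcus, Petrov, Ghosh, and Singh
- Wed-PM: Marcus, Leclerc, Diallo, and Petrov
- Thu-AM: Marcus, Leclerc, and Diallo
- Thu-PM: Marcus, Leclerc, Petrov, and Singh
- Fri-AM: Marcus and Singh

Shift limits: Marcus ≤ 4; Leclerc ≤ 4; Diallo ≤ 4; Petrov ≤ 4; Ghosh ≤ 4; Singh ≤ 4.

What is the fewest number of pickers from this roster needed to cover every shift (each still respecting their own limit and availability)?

9 slots to fill and no one can take more than 4, so at least ⌈9/4⌉ = 3 pickers are needed.
Marcus, Leclerc, and Diallo alone can cover everything: Mon-AM→Leclerc, Mon-PM→Diallo, Tue-AM→Leclerc, Tue-PM→Marcus, Wed-AM→Marcus, Wed-PM→Leclerc, Thu-AM→Leclerc, Thu-PM→Marcus, Fri-AM→Marcus.

3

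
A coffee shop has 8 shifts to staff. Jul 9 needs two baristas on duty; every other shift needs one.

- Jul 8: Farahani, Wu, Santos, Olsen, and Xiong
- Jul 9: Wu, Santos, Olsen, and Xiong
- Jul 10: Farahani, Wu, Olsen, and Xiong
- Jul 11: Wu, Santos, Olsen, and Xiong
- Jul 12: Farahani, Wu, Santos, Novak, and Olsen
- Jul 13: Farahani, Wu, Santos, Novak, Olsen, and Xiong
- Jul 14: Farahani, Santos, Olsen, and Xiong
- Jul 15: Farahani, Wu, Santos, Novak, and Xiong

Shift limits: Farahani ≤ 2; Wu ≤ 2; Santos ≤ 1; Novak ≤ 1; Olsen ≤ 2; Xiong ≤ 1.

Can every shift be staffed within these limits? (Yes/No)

Yes

One valid schedule: Jul 8→Wu, Jul 9→Olsen+Xiong, Jul 10→Farahani, Jul 11→Wu, Jul 12→Santos, Jul 13→Olsen, Jul 14→Farahani, Jul 15→Novak.
Loads: Farahani 2/2, Wu 2/2, Santos 1/1, Novak 1/1, Olsen 2/2, Xiong 1/1 — all within limits.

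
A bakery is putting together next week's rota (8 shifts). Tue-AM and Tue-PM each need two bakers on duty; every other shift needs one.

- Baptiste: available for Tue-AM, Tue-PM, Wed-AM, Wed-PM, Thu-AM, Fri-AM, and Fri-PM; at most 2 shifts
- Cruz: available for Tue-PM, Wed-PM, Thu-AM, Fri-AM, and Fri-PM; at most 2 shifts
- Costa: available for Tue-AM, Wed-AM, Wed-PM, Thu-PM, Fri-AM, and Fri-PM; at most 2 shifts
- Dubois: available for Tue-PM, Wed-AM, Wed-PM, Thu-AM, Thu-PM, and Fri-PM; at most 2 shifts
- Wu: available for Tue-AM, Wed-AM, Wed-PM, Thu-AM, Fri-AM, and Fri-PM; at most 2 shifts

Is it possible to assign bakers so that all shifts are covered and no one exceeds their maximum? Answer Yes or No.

One valid schedule: Tue-AM→Baptiste+Costa, Tue-PM→Baptiste+Cruz, Wed-AM→Dubois, Wed-PM→Dubois, Thu-AM→Cruz, Thu-PM→Costa, Fri-AM→Wu, Fri-PM→Wu.
Loads: Baptiste 2/2, Cruz 2/2, Costa 2/2, Dubois 2/2, Wu 2/2 — all within limits.

Yes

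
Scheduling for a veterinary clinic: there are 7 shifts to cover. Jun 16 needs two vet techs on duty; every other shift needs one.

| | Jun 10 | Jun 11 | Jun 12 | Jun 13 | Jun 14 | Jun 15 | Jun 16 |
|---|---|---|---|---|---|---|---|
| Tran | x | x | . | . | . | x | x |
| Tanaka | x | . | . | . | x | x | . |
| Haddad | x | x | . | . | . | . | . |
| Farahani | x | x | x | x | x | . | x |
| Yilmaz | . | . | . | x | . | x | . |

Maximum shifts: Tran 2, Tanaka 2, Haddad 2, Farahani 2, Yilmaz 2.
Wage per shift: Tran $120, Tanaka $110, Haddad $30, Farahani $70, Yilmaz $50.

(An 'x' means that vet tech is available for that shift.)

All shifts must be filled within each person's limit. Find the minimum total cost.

$530

Jun 12 can only be covered by Farahani, so that assignment is forced.
Jun 16 can only be covered by Tran and Farahani, so that assignment is forced.
Picking the cheapest available vet tech for each shift independently would cost $490, but that ignores the shift limits.
An optimal schedule: Jun 10→Haddad, Jun 11→Haddad, Jun 12→Farahani, Jun 13→Yilmaz, Jun 14→Tanaka, Jun 15→Yilmaz, Jun 16→Farahani+Tran.
Total: 30 + 30 + 70 + 50 + 110 + 50 + 70 + 120 = $530.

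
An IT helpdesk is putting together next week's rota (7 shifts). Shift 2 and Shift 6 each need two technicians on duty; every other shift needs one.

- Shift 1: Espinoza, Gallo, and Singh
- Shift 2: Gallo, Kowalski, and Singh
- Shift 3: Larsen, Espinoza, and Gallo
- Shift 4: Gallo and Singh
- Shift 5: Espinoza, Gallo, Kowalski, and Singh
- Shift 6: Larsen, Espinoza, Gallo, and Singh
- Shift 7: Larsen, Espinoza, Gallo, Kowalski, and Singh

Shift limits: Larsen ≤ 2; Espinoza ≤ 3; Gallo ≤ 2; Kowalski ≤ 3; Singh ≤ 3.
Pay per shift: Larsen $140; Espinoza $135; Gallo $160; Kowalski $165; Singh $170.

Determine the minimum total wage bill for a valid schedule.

$1335

Picking the cheapest available technician for each shift independently would cost $1300, but that ignores the shift limits.
An optimal schedule: Shift 1→Espinoza, Shift 2→Gallo+Kowalski, Shift 3→Espinoza, Shift 4→Gallo, Shift 5→Kowalski, Shift 6→Espinoza+Larsen, Shift 7→Larsen.
Total: 135 + 160 + 165 + 135 + 160 + 165 + 135 + 140 + 140 = $1335.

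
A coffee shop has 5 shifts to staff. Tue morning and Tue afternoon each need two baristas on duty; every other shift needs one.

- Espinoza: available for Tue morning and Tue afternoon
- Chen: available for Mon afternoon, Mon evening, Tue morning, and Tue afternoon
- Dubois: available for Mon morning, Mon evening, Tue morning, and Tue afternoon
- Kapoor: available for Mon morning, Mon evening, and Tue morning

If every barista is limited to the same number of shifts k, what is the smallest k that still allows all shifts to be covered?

2

With 4 baristas and 7 worker-slots to fill, someone must work at least ⌈7/4⌉ = 2 shifts, so k ≥ 2.
k = 2 works: Mon morning→Dubois, Mon afternoon→Chen, Mon evening→Chen, Tue morning→Espinoza+Kapoor, Tue afternoon→Espinoza+Dubois.
Loads: Espinoza 2, Chen 2, Dubois 2, Kapoor 1 — all ≤ 2.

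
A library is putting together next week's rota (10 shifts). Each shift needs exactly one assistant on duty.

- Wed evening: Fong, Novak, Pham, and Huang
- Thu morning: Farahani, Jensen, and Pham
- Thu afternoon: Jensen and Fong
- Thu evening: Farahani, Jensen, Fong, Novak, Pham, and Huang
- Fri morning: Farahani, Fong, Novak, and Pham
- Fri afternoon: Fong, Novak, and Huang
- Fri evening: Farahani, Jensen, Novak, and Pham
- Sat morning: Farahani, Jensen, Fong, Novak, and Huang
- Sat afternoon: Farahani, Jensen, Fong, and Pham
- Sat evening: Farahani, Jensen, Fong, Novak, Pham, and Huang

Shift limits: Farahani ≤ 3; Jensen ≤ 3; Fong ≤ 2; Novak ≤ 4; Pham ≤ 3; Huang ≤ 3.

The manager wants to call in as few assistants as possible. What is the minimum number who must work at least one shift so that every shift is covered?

3

10 slots to fill and no one can take more than 4, so at least ⌈10/4⌉ = 3 assistants are needed.
Farahani, Jensen, and Novak alone can cover everything: Wed evening→Novak, Thu morning→Farahani, Thu afternoon→Jensen, Thu evening→Jensen, Fri morning→Farahani, Fri afternoon→Novak, Fri evening→Jensen, Sat morning→Novak, Sat afternoon→Farahani, Sat evening→Novak.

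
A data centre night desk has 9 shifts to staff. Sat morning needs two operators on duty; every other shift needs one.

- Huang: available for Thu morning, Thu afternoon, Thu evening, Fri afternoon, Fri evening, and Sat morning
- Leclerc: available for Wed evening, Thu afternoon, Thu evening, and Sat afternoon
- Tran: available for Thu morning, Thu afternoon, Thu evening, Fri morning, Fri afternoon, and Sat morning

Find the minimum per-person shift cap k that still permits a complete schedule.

4

With 3 operators and 10 worker-slots to fill, someone must work at least ⌈10/3⌉ = 4 shifts, so k ≥ 4.
k = 4 works: Wed evening→Leclerc, Thu morning→Huang, Thu afternoon→Leclerc, Thu evening→Leclerc, Fri morning→Tran, Fri afternoon→Huang, Fri evening→Huang, Sat morning→Huang+Tran, Sat afternoon→Leclerc.
Loads: Huang 4, Leclerc 4, Tran 2 — all ≤ 4.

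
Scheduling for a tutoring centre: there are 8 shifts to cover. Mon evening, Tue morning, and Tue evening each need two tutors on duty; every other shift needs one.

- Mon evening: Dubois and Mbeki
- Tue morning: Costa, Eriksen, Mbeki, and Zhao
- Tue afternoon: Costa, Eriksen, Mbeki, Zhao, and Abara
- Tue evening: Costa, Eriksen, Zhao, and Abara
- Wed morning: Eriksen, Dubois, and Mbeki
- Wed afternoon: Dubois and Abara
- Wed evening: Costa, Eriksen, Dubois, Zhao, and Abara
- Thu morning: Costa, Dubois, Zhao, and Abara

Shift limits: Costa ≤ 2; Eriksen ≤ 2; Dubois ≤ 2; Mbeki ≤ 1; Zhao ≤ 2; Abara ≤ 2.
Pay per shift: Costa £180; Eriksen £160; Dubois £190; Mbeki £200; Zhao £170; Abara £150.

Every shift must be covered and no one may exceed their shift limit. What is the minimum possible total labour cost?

£1900

Mon evening can only be covered by Dubois and Mbeki, so that assignment is forced.
Picking the cheapest available tutor for each shift independently would cost £1790, but that ignores the shift limits.
An optimal schedule: Mon evening→Dubois+Mbeki, Tue morning→Eriksen+Zhao, Tue afternoon→Costa, Tue evening→Zhao+Abara, Wed morning→Eriksen, Wed afternoon→Dubois, Wed evening→Abara, Thu morning→Costa.
Total: 190 + 200 + 160 + 170 + 180 + 170 + 150 + 160 + 190 + 150 + 180 = £1900.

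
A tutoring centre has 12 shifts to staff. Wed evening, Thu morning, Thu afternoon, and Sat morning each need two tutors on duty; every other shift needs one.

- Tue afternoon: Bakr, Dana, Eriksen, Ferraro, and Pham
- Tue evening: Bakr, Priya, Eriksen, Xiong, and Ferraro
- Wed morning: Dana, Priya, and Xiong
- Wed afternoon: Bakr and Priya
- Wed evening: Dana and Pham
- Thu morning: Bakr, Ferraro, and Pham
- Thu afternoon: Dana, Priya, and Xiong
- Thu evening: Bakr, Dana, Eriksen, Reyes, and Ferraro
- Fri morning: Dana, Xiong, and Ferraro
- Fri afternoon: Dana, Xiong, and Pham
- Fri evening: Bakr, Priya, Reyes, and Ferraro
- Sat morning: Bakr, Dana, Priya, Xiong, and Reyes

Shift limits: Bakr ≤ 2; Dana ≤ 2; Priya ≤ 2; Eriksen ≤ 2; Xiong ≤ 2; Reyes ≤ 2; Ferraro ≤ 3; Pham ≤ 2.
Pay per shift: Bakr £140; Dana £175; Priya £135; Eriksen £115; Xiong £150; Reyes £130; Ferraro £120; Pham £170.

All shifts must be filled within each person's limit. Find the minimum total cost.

£2215

Wed evening can only be covered by Dana and Pham, so that assignment is forced.
Picking the cheapest available tutor for each shift independently would cost £2160, but that ignores the shift limits.
An optimal schedule: Tue afternoon→Eriksen, Tue evening→Eriksen, Wed morning→Xiong, Wed afternoon→Priya, Wed evening→Pham+Dana, Thu morning→Ferraro+Bakr, Thu afternoon→Priya+Xiong, Thu evening→Reyes, Fri morning→Ferraro, Fri afternoon→Pham, Fri evening→Ferraro, Sat morning→Reyes+Bakr.
Total: 115 + 115 + 150 + 135 + 170 + 175 + 120 + 140 + 135 + 150 + 130 + 120 + 170 + 120 + 130 + 140 = £2215.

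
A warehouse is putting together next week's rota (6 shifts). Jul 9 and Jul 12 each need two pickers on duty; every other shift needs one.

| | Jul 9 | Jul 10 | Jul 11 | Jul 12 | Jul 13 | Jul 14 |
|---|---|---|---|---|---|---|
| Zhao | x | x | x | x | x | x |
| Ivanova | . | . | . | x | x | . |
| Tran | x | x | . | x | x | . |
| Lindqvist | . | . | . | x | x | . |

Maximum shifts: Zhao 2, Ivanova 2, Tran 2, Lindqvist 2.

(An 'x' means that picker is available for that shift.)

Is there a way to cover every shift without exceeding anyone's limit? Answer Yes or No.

No

Total capacity is 8 and 8 slots are needed, so capacity alone doesn't rule it out.
Shifts {Jul 9, Jul 11, Jul 14} need 4 worker-slots in total, but the pickers available for any of those shifts (Zhao and Tran) can supply at most 3 among them. So no valid schedule exists.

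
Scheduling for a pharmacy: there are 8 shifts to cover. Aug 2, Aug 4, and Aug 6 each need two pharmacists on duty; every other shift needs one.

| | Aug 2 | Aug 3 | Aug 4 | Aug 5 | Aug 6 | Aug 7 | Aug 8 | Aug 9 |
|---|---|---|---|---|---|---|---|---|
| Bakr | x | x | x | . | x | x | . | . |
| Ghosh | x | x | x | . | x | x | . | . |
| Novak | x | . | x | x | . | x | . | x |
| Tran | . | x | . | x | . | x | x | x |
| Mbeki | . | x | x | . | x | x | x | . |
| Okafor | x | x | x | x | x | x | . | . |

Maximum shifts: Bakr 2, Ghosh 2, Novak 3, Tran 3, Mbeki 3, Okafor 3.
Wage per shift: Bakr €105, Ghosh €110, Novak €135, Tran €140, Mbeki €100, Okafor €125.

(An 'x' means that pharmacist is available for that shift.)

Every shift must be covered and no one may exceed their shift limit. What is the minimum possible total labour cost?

€1240

Picking the cheapest available pharmacist for each shift independently would cost €1185, but that ignores the shift limits.
An optimal schedule: Aug 2→Bakr+Ghosh, Aug 3→Mbeki, Aug 4→Ghosh+Okafor, Aug 5→Okafor, Aug 6→Mbeki+Bakr, Aug 7→Okafor, Aug 8→Mbeki, Aug 9→Novak.
Total: 105 + 110 + 100 + 110 + 125 + 125 + 100 + 105 + 125 + 100 + 135 = €1240.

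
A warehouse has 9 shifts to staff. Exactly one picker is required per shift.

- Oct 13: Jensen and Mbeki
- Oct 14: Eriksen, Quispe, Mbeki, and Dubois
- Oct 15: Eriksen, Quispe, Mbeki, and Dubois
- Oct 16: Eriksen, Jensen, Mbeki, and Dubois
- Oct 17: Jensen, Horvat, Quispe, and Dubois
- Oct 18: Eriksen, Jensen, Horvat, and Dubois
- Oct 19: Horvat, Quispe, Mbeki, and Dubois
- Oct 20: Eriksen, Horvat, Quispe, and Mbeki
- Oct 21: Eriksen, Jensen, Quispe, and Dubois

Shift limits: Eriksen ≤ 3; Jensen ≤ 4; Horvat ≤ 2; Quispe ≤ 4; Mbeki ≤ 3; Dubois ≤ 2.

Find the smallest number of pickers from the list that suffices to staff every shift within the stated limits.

3

9 slots to fill and no one can take more than 4, so at least ⌈9/4⌉ = 3 pickers are needed.
Eriksen, Jensen, and Horvat alone can cover everything: Oct 13→Jensen, Oct 14→Eriksen, Oct 15→Eriksen, Oct 16→Eriksen, Oct 17→Jensen, Oct 18→Jensen, Oct 19→Horvat, Oct 20→Horvat, Oct 21→Jensen.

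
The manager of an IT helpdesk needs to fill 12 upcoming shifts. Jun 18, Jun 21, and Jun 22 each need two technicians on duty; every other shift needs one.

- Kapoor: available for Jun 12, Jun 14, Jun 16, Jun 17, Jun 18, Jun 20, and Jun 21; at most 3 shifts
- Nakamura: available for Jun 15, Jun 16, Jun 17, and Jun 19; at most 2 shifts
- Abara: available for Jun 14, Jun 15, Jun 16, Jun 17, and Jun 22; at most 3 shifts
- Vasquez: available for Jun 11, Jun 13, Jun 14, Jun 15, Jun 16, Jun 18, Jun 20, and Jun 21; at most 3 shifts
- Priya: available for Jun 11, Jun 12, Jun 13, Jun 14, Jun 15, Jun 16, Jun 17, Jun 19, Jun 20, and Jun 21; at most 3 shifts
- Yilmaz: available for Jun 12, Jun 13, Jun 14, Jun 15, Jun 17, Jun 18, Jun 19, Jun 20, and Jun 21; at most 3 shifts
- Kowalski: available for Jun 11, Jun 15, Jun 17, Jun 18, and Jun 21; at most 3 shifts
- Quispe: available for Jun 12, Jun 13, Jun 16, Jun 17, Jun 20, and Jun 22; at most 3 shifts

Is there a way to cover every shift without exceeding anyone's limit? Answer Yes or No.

Yes

Jun 22 can only be covered by Abara and Quispe, so that assignment is forced.
One valid schedule: Jun 11→Vasquez, Jun 12→Kapoor, Jun 13→Vasquez, Jun 14→Kapoor, Jun 15→Nakamura, Jun 16→Abara, Jun 17→Abara, Jun 18→Vasquez+Yilmaz, Jun 19→Nakamura, Jun 20→Kapoor, Jun 21→Priya+Yilmaz, Jun 22→Abara+Quispe.
Loads: Kapoor 3/3, Nakamura 2/2, Abara 3/3, Vasquez 3/3, Priya 1/3, Yilmaz 2/3, Kowalski 0/3, Quispe 1/3 — all within limits.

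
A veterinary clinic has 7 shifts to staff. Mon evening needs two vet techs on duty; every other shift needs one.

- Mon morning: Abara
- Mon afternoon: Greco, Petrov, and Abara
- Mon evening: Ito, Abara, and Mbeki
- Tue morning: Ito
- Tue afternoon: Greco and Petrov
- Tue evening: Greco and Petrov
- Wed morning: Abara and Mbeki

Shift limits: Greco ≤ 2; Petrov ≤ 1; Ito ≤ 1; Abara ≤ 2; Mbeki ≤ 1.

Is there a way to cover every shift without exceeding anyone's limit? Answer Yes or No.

No

Shifts {Mon morning, Mon evening, Tue morning, Wed morning} need 5 worker-slots in total, but the vet techs available for any of those shifts (Ito, Abara, and Mbeki) can supply at most 4 among them. So no valid schedule exists.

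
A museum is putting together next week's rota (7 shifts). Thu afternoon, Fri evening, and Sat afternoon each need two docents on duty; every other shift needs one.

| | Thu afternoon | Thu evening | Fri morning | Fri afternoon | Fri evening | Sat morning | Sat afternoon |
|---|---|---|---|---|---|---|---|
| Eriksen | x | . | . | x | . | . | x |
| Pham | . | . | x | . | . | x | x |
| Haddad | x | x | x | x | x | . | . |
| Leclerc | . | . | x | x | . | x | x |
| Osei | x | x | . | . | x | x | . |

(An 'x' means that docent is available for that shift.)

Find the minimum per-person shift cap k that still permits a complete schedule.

2

With 5 docents and 10 worker-slots to fill, someone must work at least ⌈10/5⌉ = 2 shifts, so k ≥ 2.
k = 2 works: Thu afternoon→Eriksen+Osei, Thu evening→Haddad, Fri morning→Pham, Fri afternoon→Eriksen, Fri evening→Haddad+Osei, Sat morning→Leclerc, Sat afternoon→Pham+Leclerc.
Loads: Eriksen 2, Pham 2, Haddad 2, Leclerc 2, Osei 2 — all ≤ 2.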